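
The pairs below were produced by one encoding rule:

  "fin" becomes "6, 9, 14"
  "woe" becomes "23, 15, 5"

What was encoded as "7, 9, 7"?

gig

f is letter #6 and maps to 6: an offset of 0. Each letter is replaced by its alphabet position (a=1, b=2, …, z=26).
Undoing it on 7, 9, 7: 7=g, 9=i, 7=g.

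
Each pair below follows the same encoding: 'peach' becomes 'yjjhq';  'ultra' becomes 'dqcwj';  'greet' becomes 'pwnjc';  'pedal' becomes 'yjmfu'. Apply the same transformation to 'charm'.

The shifts repeat in a cycle of length 2: positions 0,1,… shift by +9, +5, then the pattern repeats.
Applying it to charm: c+9=l, h+5=m, a+9=j, r+5=w, m+9=v.

lmjwv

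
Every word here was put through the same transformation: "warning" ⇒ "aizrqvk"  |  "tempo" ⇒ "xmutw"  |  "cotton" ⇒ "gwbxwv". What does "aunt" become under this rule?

ecvx

A repeating key of period 3 is used — shifts +4, +8, +8 over and over.
On aunt: a+4=e, u+8=c, n+8=v, t+4=x.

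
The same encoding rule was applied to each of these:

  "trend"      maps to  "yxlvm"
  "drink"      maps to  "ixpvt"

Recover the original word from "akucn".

venue

In trend: t→y is +5, r→x is +6, e→l is +7, n→v is +8 — the shift increases by 1 each position. The shift increases by 1 at each position, starting from +5: 5, 6, 7, ….
Reversing it on akucn: a−5=v, k−6=e, u−7=n, c−8=u, n−9=e.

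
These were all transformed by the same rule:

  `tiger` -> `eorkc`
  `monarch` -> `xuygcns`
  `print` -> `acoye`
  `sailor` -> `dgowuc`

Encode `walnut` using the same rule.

The shift depends on letter class: consonant t→e is +11, but vowel i→o is +6. The rule splits by letter class: vowels +6, consonants +11.
Applying it to walnut: w(cons)+11=h, a(vowel)+6=g, l(cons)+11=w, n(cons)+11=y, u(vowel)+6=a, t(cons)+11=e.

hgwyae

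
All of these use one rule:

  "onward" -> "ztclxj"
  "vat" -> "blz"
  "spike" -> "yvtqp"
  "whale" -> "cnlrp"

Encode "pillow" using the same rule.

The shift depends on letter class: consonant n→t is +6, but vowel o→z is +11. Vowels shift forward by 11 and consonants shift forward by 6.
For pillow: p(cons)+6=v, i(vowel)+11=t, l(cons)+6=r, l(cons)+6=r, o(vowel)+11=z, w(cons)+6=c.

vtrrzc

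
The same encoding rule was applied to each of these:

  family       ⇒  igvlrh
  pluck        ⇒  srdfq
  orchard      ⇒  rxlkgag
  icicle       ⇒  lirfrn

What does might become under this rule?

Shifts by position in family: pos 0: f→i (+3), pos 1: a→g (+6), pos 2: m→v (+9), pos 3: i→l (+3), pos 4: l→r (+6), pos 5: y→h (+9) — repeating every 3. The shifts repeat in a cycle of length 3: positions 0,1,… shift by +3, +6, +9, then the pattern repeats.
For might: m+3=p, i+6=o, g+9=p, h+3=k, t+6=z.

popkz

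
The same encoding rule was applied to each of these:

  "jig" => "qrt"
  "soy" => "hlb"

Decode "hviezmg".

Each pair mirrors across the alphabet (j↔q, i↔r, g↔t): positions sum to 25. Letters are reflected about the middle of the alphabet (position → 25−position): Atbash.
Reversing it on hviezmg: h↔s, v↔e, i↔r, e↔v, z↔a, m↔n, g↔t.

servant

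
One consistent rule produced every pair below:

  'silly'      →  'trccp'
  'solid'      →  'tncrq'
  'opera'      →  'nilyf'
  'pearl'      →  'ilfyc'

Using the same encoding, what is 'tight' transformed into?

orbwo

s(18)→t(19) and i(8)→r(17) fit y≡21x+5 (mod 26); the inverse of 21 mod 26 is 5. Treating letters as 0–25, the rule is x ↦ 21x + 5 (mod 26).
Applying it to tight: t(19)→21·19+5≡14=o; i(8)→21·8+5≡17=r; g(6)→21·6+5≡1=b; h(7)→21·7+5≡22=w; t(19)→21·19+5≡14=o (all mod 26).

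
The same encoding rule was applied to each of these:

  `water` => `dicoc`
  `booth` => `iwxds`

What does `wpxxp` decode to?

In water: w→d is +7, a→i is +8, t→c is +9, e→o is +10 — the shift increases by 1 each position. The shift increases by 1 at each position, starting from +7: 7, 8, 9, ….
Decoding wpxxp: w−7=p, p−8=h, x−9=o, x−10=n, p−11=e.

phone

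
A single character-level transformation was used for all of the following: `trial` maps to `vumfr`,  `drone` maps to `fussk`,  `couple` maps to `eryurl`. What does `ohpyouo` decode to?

In trial: t→v is +2, r→u is +3, i→m is +4, a→f is +5 — the shift increases by 1 each position. Letter i (0-indexed) is shifted by i+2, so successive shifts are 2, 3, 4, ….
Decoding ohpyouo: o−2=m, h−3=e, p−4=l, y−5=t, o−6=i, u−7=n, o−8=g.

melting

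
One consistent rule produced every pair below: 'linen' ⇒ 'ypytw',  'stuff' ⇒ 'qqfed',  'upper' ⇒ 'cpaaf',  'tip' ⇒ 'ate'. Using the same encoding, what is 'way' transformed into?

Two steps: reverse the string, then apply a Caesar shift of +11.
On way: reverse → yaw; then shift: y+11=j, a+11=l, w+11=h.

jlh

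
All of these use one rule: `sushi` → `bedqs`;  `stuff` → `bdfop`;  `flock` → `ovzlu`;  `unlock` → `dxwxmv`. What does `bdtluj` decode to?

A repeating key of period 3 is used — shifts +9, +10, +11 over and over.
Reversing it on bdtluj: b−9=s, d−10=t, t−11=i, l−9=c, u−10=k, j−11=y.

sticky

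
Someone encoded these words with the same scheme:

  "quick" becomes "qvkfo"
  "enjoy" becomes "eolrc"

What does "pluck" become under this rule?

pmwfo

In quick: q→q is +0, u→v is +1, i→k is +2, c→f is +3 — the shift increases by 1 each position. Each letter shifts forward by its position index (0, 1, 2, …) — the shift grows by one for each successive letter.
Applying it to pluck: p+0=p, l+1=m, u+2=w, c+3=f, k+4=o.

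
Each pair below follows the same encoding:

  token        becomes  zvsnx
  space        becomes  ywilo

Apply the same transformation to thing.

In token: t→z is +6, o→v is +7, k→s is +8, e→n is +9 — the shift increases by 1 each position. The shift increases by 1 at each position, starting from +6: 6, 7, 8, ….
For thing: t+6=z, h+7=o, i+8=q, n+9=w, g+10=q.

zoqwq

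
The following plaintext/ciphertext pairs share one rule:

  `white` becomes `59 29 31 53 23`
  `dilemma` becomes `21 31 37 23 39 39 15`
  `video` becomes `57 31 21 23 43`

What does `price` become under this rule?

45 49 31 19 23

w(#23)→59 and h(#8)→29: differences scale by 2, so n = 2·pos + 13. The formula is n = 2×(alphabet index, a=1) + 13.
On price: p=16→45, r=18→49, i=9→31, c=3→19, e=5→23.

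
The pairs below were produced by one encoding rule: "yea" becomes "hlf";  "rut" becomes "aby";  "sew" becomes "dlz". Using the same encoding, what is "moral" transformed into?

shyvt

Read the word backwards and shift each letter +7.
On moral: reverse → larom; then shift: l+7=s, a+7=h, r+7=y, o+7=v, m+7=t.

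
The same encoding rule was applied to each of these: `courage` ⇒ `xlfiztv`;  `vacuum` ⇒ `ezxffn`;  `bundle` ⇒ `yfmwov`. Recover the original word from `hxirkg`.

script

Each pair mirrors across the alphabet (c↔x, o↔l, u↔f): positions sum to 25. Each letter is replaced by its mirror in the alphabet: a↔z, b↔y, c↔x, and so on (the Atbash cipher).
Undoing it on hxirkg: h↔s, x↔c, i↔r, r↔i, k↔p, g↔t.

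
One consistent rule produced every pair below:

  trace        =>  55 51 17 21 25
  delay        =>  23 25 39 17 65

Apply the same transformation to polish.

47 45 39 33 53 31

t(#20)→55 and r(#18)→51: differences scale by 2, so n = 2·pos + 15. With a=1..z=26, the number is 2·pos + 15.
Applying it to polish: p=16→47, o=15→45, l=12→39, i=9→33, s=19→53, h=8→31.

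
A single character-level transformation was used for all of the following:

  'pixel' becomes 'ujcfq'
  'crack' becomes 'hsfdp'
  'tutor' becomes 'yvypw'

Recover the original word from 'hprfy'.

Shifts by position in pixel: pos 0: p→u (+5), pos 1: i→j (+1), pos 2: x→c (+5), pos 3: e→f (+1) — repeating every 2. A repeating key of period 2 is used — shifts +5, +1 over and over.
Undoing it on hprfy: h−5=c, p−1=o, r−5=m, f−1=e, y−5=t.

comet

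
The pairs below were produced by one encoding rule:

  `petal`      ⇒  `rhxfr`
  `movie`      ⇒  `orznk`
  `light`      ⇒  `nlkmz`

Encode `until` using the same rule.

Each letter shifts forward by (position + 2), i.e. 2, 3, 4, … — the shift grows by one for each successive letter.
Applying it to until: u+2=w, n+3=q, t+4=x, i+5=n, l+6=r.

wqxnr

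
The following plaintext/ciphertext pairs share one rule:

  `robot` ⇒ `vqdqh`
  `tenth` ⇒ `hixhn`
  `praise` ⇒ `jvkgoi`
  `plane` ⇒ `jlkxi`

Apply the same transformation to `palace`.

jklkwi

r(17)→v(21) and o(14)→q(16) fit y≡19x+10 (mod 26); the inverse of 19 mod 26 is 11. This is an affine cipher: with a=0,…,z=25, each position x becomes (19x+10) mod 26.
On palace: p(15)→19·15+10≡9=j; a(0)→19·0+10≡10=k; l(11)→19·11+10≡11=l; a(0)→19·0+10≡10=k; c(2)→19·2+10≡22=w; e(4)→19·4+10≡8=i (all mod 26).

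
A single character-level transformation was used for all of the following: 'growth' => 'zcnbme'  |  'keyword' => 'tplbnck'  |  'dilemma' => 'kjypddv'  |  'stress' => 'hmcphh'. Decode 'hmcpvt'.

g(6)→z(25) and r(17)→c(2) fit y≡5x+21 (mod 26); the inverse of 5 mod 26 is 21. This is an affine cipher: with a=0,…,z=25, each position x becomes (5x+21) mod 26.
Undoing it on hmcpvt: h(7)→21·(7−21)≡18=s; m(12)→21·(12−21)≡19=t; c(2)→21·(2−21)≡17=r; p(15)→21·(15−21)≡4=e; v(21)→21·(21−21)≡0=a; t(19)→21·(19−21)≡10=k (all mod 26).

streak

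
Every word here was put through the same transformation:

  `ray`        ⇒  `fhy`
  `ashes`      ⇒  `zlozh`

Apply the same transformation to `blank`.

ruhsi

The output letters match the input read backwards, each shifted +7: ray reversed is yar. Read the word backwards and shift each letter +7.
On blank: reverse → knalb; then shift: k+7=r, n+7=u, a+7=h, l+7=s, b+7=i.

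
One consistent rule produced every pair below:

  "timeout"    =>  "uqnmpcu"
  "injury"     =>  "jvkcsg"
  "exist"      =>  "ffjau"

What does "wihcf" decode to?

Shifts by position in timeout: pos 0: t→u (+1), pos 1: i→q (+8), pos 2: m→n (+1), pos 3: e→m (+8) — repeating every 2. It's a Vigenère-style cipher with numeric key [1,8]: position i shifts by key[i mod 2].
Undoing it on wihcf: w−1=v, i−8=a, h−1=g, c−8=u, f−1=e.

vague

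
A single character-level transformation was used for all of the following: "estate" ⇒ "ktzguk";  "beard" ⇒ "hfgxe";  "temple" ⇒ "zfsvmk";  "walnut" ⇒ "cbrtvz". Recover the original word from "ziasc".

A repeating key of period 3 is used — shifts +6, +1, +6 over and over.
Undoing it on ziasc: z−6=t, i−1=h, a−6=u, s−6=m, c−1=b.

thumb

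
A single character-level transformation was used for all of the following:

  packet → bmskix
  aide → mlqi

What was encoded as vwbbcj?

The output letters match the input read backwards, each shifted +8: packet reversed is tekcap. Read the word backwards and shift each letter +8.
Undoing it on vwbbcj: shift back: v−8=n, w−8=o, b−8=t, b−8=t, c−8=u, j−8=b → nottub; then reverse → button.

button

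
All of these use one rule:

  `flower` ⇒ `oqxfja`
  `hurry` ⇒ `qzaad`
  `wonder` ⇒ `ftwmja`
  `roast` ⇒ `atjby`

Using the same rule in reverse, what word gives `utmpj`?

Shifts by position in flower: pos 0: f→o (+9), pos 1: l→q (+5), pos 2: o→x (+9), pos 3: w→f (+9), pos 4: e→j (+5), pos 5: r→a (+9) — repeating every 3. It's a Vigenère-style cipher with numeric key [9,5,9]: position i shifts by key[i mod 3].
Reversing it on utmpj: u−9=l, t−5=o, m−9=d, p−9=g, j−5=e.

lodge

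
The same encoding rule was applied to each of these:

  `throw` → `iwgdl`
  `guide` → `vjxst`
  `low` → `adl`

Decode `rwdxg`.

Compare letters: t→i is +15, h→w is +15, r→g is +15 — a constant shift. Every letter moves 15 places later in the alphabet, wrapping around z→a.
Decoding rwdxg: r−15=c, w−15=h, d−15=o, x−15=i, g−15=r.

choir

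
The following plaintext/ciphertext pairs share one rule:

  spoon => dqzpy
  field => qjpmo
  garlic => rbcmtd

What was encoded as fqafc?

upper

Shifts by position in spoon: pos 0: s→d (+11), pos 1: p→q (+1), pos 2: o→z (+11), pos 3: o→p (+1) — repeating every 2. The shifts repeat in a cycle of length 2: positions 0,1,… shift by +11, +1, then the pattern repeats.
Decoding fqafc: f−11=u, q−1=p, a−11=p, f−1=e, c−11=r.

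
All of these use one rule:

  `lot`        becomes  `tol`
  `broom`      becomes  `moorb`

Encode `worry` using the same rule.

yrrow

The output letters match the input read backwards: lot reversed is tol. It's just the letters in reverse order.
For worry: reverse → yrrow.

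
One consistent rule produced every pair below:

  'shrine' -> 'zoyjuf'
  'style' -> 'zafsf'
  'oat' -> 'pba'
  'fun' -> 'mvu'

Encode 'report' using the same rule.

yfwpya

The shift depends on letter class: consonant s→z is +7, but vowel i→j is +1. The rule splits by letter class: vowels +1, consonants +7.
Applying it to report: r(cons)+7=y, e(vowel)+1=f, p(cons)+7=w, o(vowel)+1=p, r(cons)+7=y, t(cons)+7=a.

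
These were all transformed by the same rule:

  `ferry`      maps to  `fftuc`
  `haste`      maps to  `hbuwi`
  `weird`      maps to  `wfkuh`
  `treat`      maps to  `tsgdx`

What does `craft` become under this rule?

cscix

In ferry: f→f is +0, e→f is +1, r→t is +2, r→u is +3 — the shift increases by 1 each position. The shift increases by 1 at each position, starting from +0: 0, 1, 2, ….
Applying it to craft: c+0=c, r+1=s, a+2=c, f+3=i, t+4=x.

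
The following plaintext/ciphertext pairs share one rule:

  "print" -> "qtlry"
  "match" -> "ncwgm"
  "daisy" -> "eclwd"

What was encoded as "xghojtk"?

weekend

In print: p→q is +1, r→t is +2, i→l is +3, n→r is +4 — the shift increases by 1 each position. Each letter shifts forward by (position + 1), i.e. 1, 2, 3, … — the shift grows by one for each successive letter.
Reversing it on xghojtk: x−1=w, g−2=e, h−3=e, o−4=k, j−5=e, t−6=n, k−7=d.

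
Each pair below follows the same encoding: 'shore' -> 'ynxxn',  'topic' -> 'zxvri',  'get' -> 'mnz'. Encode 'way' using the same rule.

cje

Vowels shift forward by 9 and consonants shift forward by 6.
Applying it to way: w(cons)+6=c, a(vowel)+9=j, y(cons)+6=e.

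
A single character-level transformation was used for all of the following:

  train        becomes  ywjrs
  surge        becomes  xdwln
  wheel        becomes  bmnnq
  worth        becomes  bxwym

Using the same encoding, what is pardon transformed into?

The shift depends on letter class: consonant t→y is +5, but vowel a→j is +9. The rule splits by letter class: vowels +9, consonants +5.
Applying it to pardon: p(cons)+5=u, a(vowel)+9=j, r(cons)+5=w, d(cons)+5=i, o(vowel)+9=x, n(cons)+5=s.

ujwixs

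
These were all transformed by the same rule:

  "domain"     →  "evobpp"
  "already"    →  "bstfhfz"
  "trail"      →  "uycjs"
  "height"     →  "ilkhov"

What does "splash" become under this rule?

Shifts by position in domain: pos 0: d→e (+1), pos 1: o→v (+7), pos 2: m→o (+2), pos 3: a→b (+1), pos 4: i→p (+7), pos 5: n→p (+2) — repeating every 3. A repeating key of period 3 is used — shifts +1, +7, +2 over and over.
For splash: s+1=t, p+7=w, l+2=n, a+1=b, s+7=z, h+2=j.

twnbzj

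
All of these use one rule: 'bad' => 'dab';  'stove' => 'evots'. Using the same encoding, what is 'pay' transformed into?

yap

The output letters match the input read backwards: bad reversed is dab. It's just the letters in reverse order.
For pay: reverse → yap.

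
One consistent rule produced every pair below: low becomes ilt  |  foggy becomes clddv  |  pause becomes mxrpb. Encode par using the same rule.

mxo

Compare letters: l→i is +23, o→l is +23, w→t is +23 — a constant shift. This is a Caesar cipher with shift 23.
For par: p+23=m, a+23=x, r+23=o.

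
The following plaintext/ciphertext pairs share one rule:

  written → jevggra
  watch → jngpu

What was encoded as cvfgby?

Compare letters: w→j is +13, r→e is +13, i→v is +13 — a constant shift. This is a Caesar cipher with shift 13.
Undoing it on cvfgby: c−13=p, v−13=i, f−13=s, g−13=t, b−13=o, y−13=l.

pistol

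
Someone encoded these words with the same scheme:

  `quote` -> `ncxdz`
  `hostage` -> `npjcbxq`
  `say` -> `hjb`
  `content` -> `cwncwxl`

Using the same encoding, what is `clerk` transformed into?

The word is reversed, then every letter is shifted forward by 9.
On clerk: reverse → krelc; then shift: k+9=t, r+9=a, e+9=n, l+9=u, c+9=l.

tanul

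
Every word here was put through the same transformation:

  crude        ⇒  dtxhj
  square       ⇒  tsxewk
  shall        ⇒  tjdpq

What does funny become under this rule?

gwqrd

In crude: c→d is +1, r→t is +2, u→x is +3, d→h is +4 — the shift increases by 1 each position. Letter i (0-indexed) is shifted by i+1, so successive shifts are 1, 2, 3, ….
On funny: f+1=g, u+2=w, n+3=q, n+4=r, y+5=d.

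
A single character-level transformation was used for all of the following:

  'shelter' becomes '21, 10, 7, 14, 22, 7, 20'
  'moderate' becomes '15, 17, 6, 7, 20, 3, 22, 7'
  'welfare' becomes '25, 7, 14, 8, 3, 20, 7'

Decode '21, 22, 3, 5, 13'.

stack

Letters become their 1-based position plus 2 (so a→3, b→4, …).
Undoing it on 21, 22, 3, 5, 13: 21→(21−2)÷1=19=s, 22→(22−2)÷1=20=t, 3→(3−2)÷1=1=a, 5→(5−2)÷1=3=c, 13→(13−2)÷1=11=k.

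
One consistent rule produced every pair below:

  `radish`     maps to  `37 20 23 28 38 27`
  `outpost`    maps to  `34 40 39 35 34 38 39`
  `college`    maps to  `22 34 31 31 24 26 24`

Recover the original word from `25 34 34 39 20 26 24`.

footage

r is letter #18 and maps to 37: an offset of 19. The number is (letter's place in the alphabet, a=1) + 19.
Reversing it on 25 34 34 39 20 26 24: 25→(25−19)÷1=6=f, 34→(34−19)÷1=15=o, 34→(34−19)÷1=15=o, 39→(39−19)÷1=20=t, 20→(20−19)÷1=1=a, 26→(26−19)÷1=7=g, 24→(24−19)÷1=5=e.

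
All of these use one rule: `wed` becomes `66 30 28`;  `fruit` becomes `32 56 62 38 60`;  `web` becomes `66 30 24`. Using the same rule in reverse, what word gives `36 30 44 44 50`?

hello

w(#23)→66 and e(#5)→30: differences scale by 2, so n = 2·pos + 20. Each letter becomes 2×(its alphabet position, a=1..z=26) + 20.
Reversing it on 36 30 44 44 50: 36→(36−20)÷2=8=h, 30→(30−20)÷2=5=e, 44→(44−20)÷2=12=l, 44→(44−20)÷2=12=l, 50→(50−20)÷2=15=o.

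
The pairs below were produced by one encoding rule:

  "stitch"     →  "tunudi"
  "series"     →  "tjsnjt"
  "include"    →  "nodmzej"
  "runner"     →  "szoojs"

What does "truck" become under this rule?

uszdl

The shift depends on letter class: consonant s→t is +1, but vowel i→n is +5. The rule splits by letter class: vowels +5, consonants +1.
Applying it to truck: t(cons)+1=u, r(cons)+1=s, u(vowel)+5=z, c(cons)+1=d, k(cons)+1=l.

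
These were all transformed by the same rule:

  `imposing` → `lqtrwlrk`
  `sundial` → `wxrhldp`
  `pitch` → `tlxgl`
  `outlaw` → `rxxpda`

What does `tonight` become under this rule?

The shift depends on letter class: consonant m→q is +4, but vowel i→l is +3. The rule splits by letter class: vowels +3, consonants +4.
On tonight: t(cons)+4=x, o(vowel)+3=r, n(cons)+4=r, i(vowel)+3=l, g(cons)+4=k, h(cons)+4=l, t(cons)+4=x.

xrrlklx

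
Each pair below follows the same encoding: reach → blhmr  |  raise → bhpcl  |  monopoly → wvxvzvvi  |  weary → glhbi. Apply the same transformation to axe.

Vowels shift forward by 7 and consonants shift forward by 10.
For axe: a(vowel)+7=h, x(cons)+10=h, e(vowel)+7=l.

hhl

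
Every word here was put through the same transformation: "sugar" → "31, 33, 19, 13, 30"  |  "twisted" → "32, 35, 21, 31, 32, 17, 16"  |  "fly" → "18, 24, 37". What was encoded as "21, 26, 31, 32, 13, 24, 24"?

install

The number is (letter's place in the alphabet, a=1) + 12.
Decoding 21, 26, 31, 32, 13, 24, 24: 21→(21−12)÷1=9=i, 26→(26−12)÷1=14=n, 31→(31−12)÷1=19=s, 32→(32−12)÷1=20=t, 13→(13−12)÷1=1=a, 24→(24−12)÷1=12=l, 24→(24−12)÷1=12=l.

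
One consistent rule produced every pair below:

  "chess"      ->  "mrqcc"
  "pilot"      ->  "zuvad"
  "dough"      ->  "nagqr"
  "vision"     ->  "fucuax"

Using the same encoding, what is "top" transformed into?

daz

The shift depends on letter class: consonant c→m is +10, but vowel e→q is +12. Vowels shift forward by 12 and consonants shift forward by 10.
For top: t(cons)+10=d, o(vowel)+12=a, p(cons)+10=z.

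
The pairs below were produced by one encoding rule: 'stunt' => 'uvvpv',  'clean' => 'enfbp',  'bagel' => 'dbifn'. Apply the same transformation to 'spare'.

urbtf

The shift depends on letter class: consonant s→u is +2, but vowel u→v is +1. The rule splits by letter class: vowels +1, consonants +2.
For spare: s(cons)+2=u, p(cons)+2=r, a(vowel)+1=b, r(cons)+2=t, e(vowel)+1=f.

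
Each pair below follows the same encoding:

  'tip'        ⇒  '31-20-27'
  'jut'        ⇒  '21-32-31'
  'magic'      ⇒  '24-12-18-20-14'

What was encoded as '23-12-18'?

lag

t is letter #20 and maps to 31: an offset of 11. Each letter is replaced by its alphabet position (a=1..z=26) + 11.
Decoding 23-12-18: 23→(23−11)÷1=12=l, 12→(12−11)÷1=1=a, 18→(18−11)÷1=7=g.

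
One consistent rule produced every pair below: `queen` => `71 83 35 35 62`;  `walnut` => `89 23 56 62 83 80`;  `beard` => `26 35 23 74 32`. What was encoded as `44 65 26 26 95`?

Each letter becomes 3×(its alphabet position, a=1..z=26) + 20.
Decoding 44 65 26 26 95: 44→(44−20)÷3=8=h, 65→(65−20)÷3=15=o, 26→(26−20)÷3=2=b, 26→(26−20)÷3=2=b, 95→(95−20)÷3=25=y.

hobby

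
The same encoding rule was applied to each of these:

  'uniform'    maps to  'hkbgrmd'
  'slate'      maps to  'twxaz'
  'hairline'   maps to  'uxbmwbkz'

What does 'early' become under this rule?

This is an affine cipher: with a=0,…,z=25, each position x becomes (7x+23) mod 26.
For early: e(4)→7·4+23≡25=z; a(0)→7·0+23≡23=x; r(17)→7·17+23≡12=m; l(11)→7·11+23≡22=w; y(24)→7·24+23≡9=j (all mod 26).

zxmwj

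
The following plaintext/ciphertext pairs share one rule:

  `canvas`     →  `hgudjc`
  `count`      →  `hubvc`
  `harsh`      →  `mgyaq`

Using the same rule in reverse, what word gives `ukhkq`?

In canvas: c→h is +5, a→g is +6, n→u is +7, v→d is +8 — the shift increases by 1 each position. Each letter shifts forward by (position + 5), i.e. 5, 6, 7, … — the shift grows by one for each successive letter.
Decoding ukhkq: u−5=p, k−6=e, h−7=a, k−8=c, q−9=h.

peach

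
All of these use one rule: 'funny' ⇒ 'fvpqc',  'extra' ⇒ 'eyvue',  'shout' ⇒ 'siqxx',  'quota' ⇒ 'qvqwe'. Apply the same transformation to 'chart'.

In funny: f→f is +0, u→v is +1, n→p is +2, n→q is +3 — the shift increases by 1 each position. Each letter shifts forward by its position index (0, 1, 2, …) — the shift grows by one for each successive letter.
For chart: c+0=c, h+1=i, a+2=c, r+3=u, t+4=x.

cicux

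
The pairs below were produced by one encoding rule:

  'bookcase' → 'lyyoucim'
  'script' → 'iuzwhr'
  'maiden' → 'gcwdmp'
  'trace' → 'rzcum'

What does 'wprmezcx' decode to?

integral

Each letter's alphabet position (a=0..z=25) is mapped through 9·x+2 mod 26 — an affine cipher.
Decoding wprmezcx: w(22)→3·(22−2)≡8=i; p(15)→3·(15−2)≡13=n; r(17)→3·(17−2)≡19=t; m(12)→3·(12−2)≡4=e; e(4)→3·(4−2)≡6=g; z(25)→3·(25−2)≡17=r; c(2)→3·(2−2)≡0=a; x(23)→3·(23−2)≡11=l (all mod 26).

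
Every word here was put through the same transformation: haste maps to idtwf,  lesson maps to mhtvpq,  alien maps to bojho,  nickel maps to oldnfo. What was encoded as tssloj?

spring

Shifts by position in haste: pos 0: h→i (+1), pos 1: a→d (+3), pos 2: s→t (+1), pos 3: t→w (+3) — repeating every 2. The shifts repeat in a cycle of length 2: positions 0,1,… shift by +1, +3, then the pattern repeats.
Decoding tssloj: t−1=s, s−3=p, s−1=r, l−3=i, o−1=n, j−3=g.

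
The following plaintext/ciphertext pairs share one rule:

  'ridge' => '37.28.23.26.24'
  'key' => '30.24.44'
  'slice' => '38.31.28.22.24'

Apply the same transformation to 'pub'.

r is letter #18 and maps to 37: an offset of 19. Letters become their 1-based position plus 19 (so a→20, b→21, …).
For pub: p=16→35, u=21→40, b=2→21.

35.40.21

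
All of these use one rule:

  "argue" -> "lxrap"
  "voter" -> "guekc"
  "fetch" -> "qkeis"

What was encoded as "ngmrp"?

Shifts by position in argue: pos 0: a→l (+11), pos 1: r→x (+6), pos 2: g→r (+11), pos 3: u→a (+6) — repeating every 2. A repeating key of period 2 is used — shifts +11, +6 over and over.
Decoding ngmrp: n−11=c, g−6=a, m−11=b, r−6=l, p−11=e.

cable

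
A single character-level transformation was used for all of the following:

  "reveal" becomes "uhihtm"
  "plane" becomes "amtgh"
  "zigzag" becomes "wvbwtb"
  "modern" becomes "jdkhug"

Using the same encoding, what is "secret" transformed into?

rhnuho

r(17)→u(20) and e(4)→h(7) fit y≡23x+19 (mod 26); the inverse of 23 mod 26 is 17. Each letter's alphabet position (a=0..z=25) is mapped through 23·x+19 mod 26 — an affine cipher.
For secret: s(18)→23·18+19≡17=r; e(4)→23·4+19≡7=h; c(2)→23·2+19≡13=n; r(17)→23·17+19≡20=u; e(4)→23·4+19≡7=h; t(19)→23·19+19≡14=o (all mod 26).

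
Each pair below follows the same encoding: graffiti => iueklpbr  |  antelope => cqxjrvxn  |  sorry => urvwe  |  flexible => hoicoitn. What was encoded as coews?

In graffiti: g→i is +2, r→u is +3, a→e is +4, f→k is +5 — the shift increases by 1 each position. The shift increases by 1 at each position, starting from +2: 2, 3, 4, ….
Reversing it on coews: c−2=a, o−3=l, e−4=a, w−5=r, s−6=m.

alarm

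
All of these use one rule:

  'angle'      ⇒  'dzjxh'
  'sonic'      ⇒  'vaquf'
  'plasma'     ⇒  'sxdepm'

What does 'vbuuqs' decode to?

Shifts by position in angle: pos 0: a→d (+3), pos 1: n→z (+12), pos 2: g→j (+3), pos 3: l→x (+12) — repeating every 2. The shifts repeat in a cycle of length 2: positions 0,1,… shift by +3, +12, then the pattern repeats.
Undoing it on vbuuqs: v−3=s, b−12=p, u−3=r, u−12=i, q−3=n, s−12=g.

spring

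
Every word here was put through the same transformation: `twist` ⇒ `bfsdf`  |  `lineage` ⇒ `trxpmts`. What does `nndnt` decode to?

The shift increases by 1 at each position, starting from +8: 8, 9, 10, ….
Decoding nndnt: n−8=f, n−9=e, d−10=t, n−11=c, t−12=h.

fetch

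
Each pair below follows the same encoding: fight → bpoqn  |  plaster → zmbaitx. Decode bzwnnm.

effort

The word is reversed, then every letter is shifted forward by 8.
Undoing it on bzwnnm: shift back: b−8=t, z−8=r, w−8=o, n−8=f, n−8=f, m−8=e → troffe; then reverse → effort.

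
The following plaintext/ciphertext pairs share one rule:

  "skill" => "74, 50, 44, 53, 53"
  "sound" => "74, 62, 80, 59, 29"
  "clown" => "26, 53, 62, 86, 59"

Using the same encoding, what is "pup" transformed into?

65, 80, 65

s(#19)→74 and k(#11)→50: differences scale by 3, so n = 3·pos + 17. Each letter becomes 3×(its alphabet position, a=1..z=26) + 17.
Applying it to pup: p=16→65, u=21→80, p=16→65.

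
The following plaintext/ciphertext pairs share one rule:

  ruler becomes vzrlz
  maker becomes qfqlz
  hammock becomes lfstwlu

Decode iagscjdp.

Letter i (0-indexed) is shifted by i+4, so successive shifts are 4, 5, 6, ….
Reversing it on iagscjdp: i−4=e, a−5=v, g−6=a, s−7=l, c−8=u, j−9=a, d−10=t, p−11=e.

evaluate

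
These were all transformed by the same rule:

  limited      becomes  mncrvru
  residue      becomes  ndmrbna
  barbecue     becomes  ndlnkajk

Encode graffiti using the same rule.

The output letters match the input read backwards, each shifted +9: limited reversed is detimil. Two steps: reverse the string, then apply a Caesar shift of +9.
For graffiti: reverse → itiffarg; then shift: i+9=r, t+9=c, i+9=r, f+9=o, f+9=o, a+9=j, r+9=a, g+9=p.

rcroojap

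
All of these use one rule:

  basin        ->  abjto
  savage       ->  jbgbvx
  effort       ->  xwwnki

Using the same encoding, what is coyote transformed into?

zndnix

b(1)→a(0) and a(0)→b(1) fit y≡25x+1 (mod 26); the inverse of 25 mod 26 is 25. Each letter's alphabet position (a=0..z=25) is mapped through 25·x+1 mod 26 — an affine cipher.
Applying it to coyote: c(2)→25·2+1≡25=z; o(14)→25·14+1≡13=n; y(24)→25·24+1≡3=d; o(14)→25·14+1≡13=n; t(19)→25·19+1≡8=i; e(4)→25·4+1≡23=x (all mod 26).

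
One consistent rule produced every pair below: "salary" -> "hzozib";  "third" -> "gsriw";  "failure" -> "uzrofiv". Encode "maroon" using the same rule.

Each pair mirrors across the alphabet (s↔h, a↔z, l↔o): positions sum to 25. Each letter is replaced by its mirror in the alphabet: a↔z, b↔y, c↔x, and so on (the Atbash cipher).
On maroon: m↔n, a↔z, r↔i, o↔l, o↔l, n↔m.

nzillm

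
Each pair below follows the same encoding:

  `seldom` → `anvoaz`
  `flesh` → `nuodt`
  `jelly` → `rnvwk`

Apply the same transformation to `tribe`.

In seldom: s→a is +8, e→n is +9, l→v is +10, d→o is +11 — the shift increases by 1 each position. Letter i (0-indexed) is shifted by i+8, so successive shifts are 8, 9, 10, ….
For tribe: t+8=b, r+9=a, i+10=s, b+11=m, e+12=q.

basmq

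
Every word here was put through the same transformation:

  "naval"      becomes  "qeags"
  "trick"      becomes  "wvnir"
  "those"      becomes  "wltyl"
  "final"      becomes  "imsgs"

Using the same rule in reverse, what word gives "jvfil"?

In naval: n→q is +3, a→e is +4, v→a is +5, a→g is +6 — the shift increases by 1 each position. Each letter shifts forward by (position + 3), i.e. 3, 4, 5, … — the shift grows by one for each successive letter.
Reversing it on jvfil: j−3=g, v−4=r, f−5=a, i−6=c, l−7=e.

grace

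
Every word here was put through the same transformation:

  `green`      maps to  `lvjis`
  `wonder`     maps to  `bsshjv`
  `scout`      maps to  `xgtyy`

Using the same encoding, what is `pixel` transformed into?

umciq

A repeating key of period 2 is used — shifts +5, +4 over and over.
For pixel: p+5=u, i+4=m, x+5=c, e+4=i, l+5=q.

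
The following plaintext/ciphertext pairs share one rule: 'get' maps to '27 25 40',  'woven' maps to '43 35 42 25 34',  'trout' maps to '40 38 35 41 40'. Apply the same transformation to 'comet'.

g is letter #7 and maps to 27: an offset of 20. Letters become their 1-based position plus 20 (so a→21, b→22, …).
For comet: c=3→23, o=15→35, m=13→33, e=5→25, t=20→40.

23 35 33 25 40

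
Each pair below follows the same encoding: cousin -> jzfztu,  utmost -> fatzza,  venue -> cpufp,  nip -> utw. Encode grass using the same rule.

nylzz

The shift depends on letter class: consonant c→j is +7, but vowel o→z is +11. The rule splits by letter class: vowels +11, consonants +7.
On grass: g(cons)+7=n, r(cons)+7=y, a(vowel)+11=l, s(cons)+7=z, s(cons)+7=z.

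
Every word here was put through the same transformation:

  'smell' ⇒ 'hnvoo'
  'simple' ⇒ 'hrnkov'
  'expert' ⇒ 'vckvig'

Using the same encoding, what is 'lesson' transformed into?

Each pair mirrors across the alphabet (s↔h, m↔n, e↔v): positions sum to 25. Letters are reflected about the middle of the alphabet (position → 25−position): Atbash.
On lesson: l↔o, e↔v, s↔h, s↔h, o↔l, n↔m.

ovhhlm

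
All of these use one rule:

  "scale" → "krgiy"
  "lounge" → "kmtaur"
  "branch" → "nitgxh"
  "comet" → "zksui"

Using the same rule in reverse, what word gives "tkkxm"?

The output letters match the input read backwards, each shifted +6: scale reversed is elacs. Read the word backwards and shift each letter +6.
Undoing it on tkkxm: shift back: t−6=n, k−6=e, k−6=e, x−6=r, m−6=g → neerg; then reverse → green.

green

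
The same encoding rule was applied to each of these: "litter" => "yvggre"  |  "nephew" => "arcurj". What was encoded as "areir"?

nerve

Compare letters: l→y is +13, i→v is +13, t→g is +13 — a constant shift. It's a constant shift of +13 (ROT13).
Undoing it on areir: a−13=n, r−13=e, e−13=r, i−13=v, r−13=e.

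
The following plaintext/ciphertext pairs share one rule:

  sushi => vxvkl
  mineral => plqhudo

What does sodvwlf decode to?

plastic

Compare letters: s→v is +3, u→x is +3, s→v is +3 — a constant shift. This is a Caesar cipher with shift 3.
Decoding sodvwlf: s−3=p, o−3=l, d−3=a, v−3=s, w−3=t, l−3=i, f−3=c.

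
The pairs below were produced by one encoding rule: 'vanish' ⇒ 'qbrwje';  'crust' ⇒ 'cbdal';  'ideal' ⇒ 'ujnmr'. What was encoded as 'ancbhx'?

The output letters match the input read backwards, each shifted +9: vanish reversed is hsinav. Read the word backwards and shift each letter +9.
Undoing it on ancbhx: shift back: a−9=r, n−9=e, c−9=t, b−9=s, h−9=y, x−9=o → retsyo; then reverse → oyster.

oyster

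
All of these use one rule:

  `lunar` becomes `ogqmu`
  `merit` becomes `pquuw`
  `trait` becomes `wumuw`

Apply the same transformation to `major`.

The shift depends on letter class: consonant l→o is +3, but vowel u→g is +12. The rule splits by letter class: vowels +12, consonants +3.
For major: m(cons)+3=p, a(vowel)+12=m, j(cons)+3=m, o(vowel)+12=a, r(cons)+3=u.

pmmau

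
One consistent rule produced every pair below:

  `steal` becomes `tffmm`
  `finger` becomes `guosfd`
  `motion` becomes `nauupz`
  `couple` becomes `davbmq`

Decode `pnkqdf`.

Shifts by position in steal: pos 0: s→t (+1), pos 1: t→f (+12), pos 2: e→f (+1), pos 3: a→m (+12) — repeating every 2. A repeating key of period 2 is used — shifts +1, +12 over and over.
Decoding pnkqdf: p−1=o, n−12=b, k−1=j, q−12=e, d−1=c, f−12=t.

object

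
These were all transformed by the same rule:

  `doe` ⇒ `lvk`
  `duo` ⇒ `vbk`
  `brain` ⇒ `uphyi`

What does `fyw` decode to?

The output letters match the input read backwards, each shifted +7: doe reversed is eod. Read the word backwards and shift each letter +7.
Decoding fyw: shift back: f−7=y, y−7=r, w−7=p → yrp; then reverse → pry.

pry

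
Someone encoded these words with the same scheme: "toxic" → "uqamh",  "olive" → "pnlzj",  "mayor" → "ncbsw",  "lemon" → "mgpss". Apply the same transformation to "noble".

In toxic: t→u is +1, o→q is +2, x→a is +3, i→m is +4 — the shift increases by 1 each position. The shift increases by 1 at each position, starting from +1: 1, 2, 3, ….
For noble: n+1=o, o+2=q, b+3=e, l+4=p, e+5=j.

oqepj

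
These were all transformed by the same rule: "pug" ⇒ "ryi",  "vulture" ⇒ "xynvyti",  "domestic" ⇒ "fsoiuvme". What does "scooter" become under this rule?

The shift depends on letter class: consonant p→r is +2, but vowel u→y is +4. The rule splits by letter class: vowels +4, consonants +2.
Applying it to scooter: s(cons)+2=u, c(cons)+2=e, o(vowel)+4=s, o(vowel)+4=s, t(cons)+2=v, e(vowel)+4=i, r(cons)+2=t.

uessvit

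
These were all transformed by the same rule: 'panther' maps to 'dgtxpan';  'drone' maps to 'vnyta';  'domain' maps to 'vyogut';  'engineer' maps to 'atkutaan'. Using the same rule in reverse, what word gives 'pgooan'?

Each letter's alphabet position (a=0..z=25) is mapped through 5·x+6 mod 26 — an affine cipher.
Undoing it on pgooan: p(15)→21·(15−6)≡7=h; g(6)→21·(6−6)≡0=a; o(14)→21·(14−6)≡12=m; o(14)→21·(14−6)≡12=m; a(0)→21·(0−6)≡4=e; n(13)→21·(13−6)≡17=r (all mod 26).

hammer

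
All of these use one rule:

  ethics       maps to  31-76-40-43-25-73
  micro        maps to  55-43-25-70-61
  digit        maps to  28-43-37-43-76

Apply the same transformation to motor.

e(#5)→31 and t(#20)→76: differences scale by 3, so n = 3·pos + 16. The formula is n = 3×(alphabet index, a=1) + 16.
On motor: m=13→55, o=15→61, t=20→76, o=15→61, r=18→70.

55-61-76-61-70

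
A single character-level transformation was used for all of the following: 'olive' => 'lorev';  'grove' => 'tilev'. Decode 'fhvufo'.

Each pair mirrors across the alphabet (o↔l, l↔o, i↔r): positions sum to 25. Letters are reflected about the middle of the alphabet (position → 25−position): Atbash.
Undoing it on fhvufo: f↔u, h↔s, v↔e, u↔f, f↔u, o↔l.

useful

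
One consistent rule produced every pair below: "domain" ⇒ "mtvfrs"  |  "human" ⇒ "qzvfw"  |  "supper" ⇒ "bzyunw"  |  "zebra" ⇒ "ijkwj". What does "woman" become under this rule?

ftvfw

Shifts by position in domain: pos 0: d→m (+9), pos 1: o→t (+5), pos 2: m→v (+9), pos 3: a→f (+5) — repeating every 2. The shifts repeat in a cycle of length 2: positions 0,1,… shift by +9, +5, then the pattern repeats.
Applying it to woman: w+9=f, o+5=t, m+9=v, a+5=f, n+9=w.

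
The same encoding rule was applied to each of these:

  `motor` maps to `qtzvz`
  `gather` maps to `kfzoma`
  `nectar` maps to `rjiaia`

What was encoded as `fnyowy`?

In motor: m→q is +4, o→t is +5, t→z is +6, o→v is +7 — the shift increases by 1 each position. Each letter shifts forward by (position + 4), i.e. 4, 5, 6, … — the shift grows by one for each successive letter.
Decoding fnyowy: f−4=b, n−5=i, y−6=s, o−7=h, w−8=o, y−9=p.

bishop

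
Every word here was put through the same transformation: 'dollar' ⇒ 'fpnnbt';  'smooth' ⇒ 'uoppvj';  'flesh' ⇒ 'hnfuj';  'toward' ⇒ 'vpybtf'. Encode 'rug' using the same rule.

tvi

The shift depends on letter class: consonant d→f is +2, but vowel o→p is +1. The rule splits by letter class: vowels +1, consonants +2.
Applying it to rug: r(cons)+2=t, u(vowel)+1=v, g(cons)+2=i.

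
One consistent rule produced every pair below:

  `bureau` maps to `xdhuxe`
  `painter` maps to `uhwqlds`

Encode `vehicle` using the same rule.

The output letters match the input read backwards, each shifted +3: bureau reversed is uaerub. Two steps: reverse the string, then apply a Caesar shift of +3.
For vehicle: reverse → elcihev; then shift: e+3=h, l+3=o, c+3=f, i+3=l, h+3=k, e+3=h, v+3=y.

hoflkhy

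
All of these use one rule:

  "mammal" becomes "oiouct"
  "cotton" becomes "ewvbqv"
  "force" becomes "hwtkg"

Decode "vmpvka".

tennis

Shifts by position in mammal: pos 0: m→o (+2), pos 1: a→i (+8), pos 2: m→o (+2), pos 3: m→u (+8) — repeating every 2. It's a Vigenère-style cipher with numeric key [2,8]: position i shifts by key[i mod 2].
Decoding vmpvka: v−2=t, m−8=e, p−2=n, v−8=n, k−2=i, a−8=s.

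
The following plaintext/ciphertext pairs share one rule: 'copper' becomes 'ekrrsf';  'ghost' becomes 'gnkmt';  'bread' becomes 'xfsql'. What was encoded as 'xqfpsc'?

c(2)→e(4) and o(14)→k(10) fit y≡7x+16 (mod 26); the inverse of 7 mod 26 is 15. Each letter's alphabet position (a=0..z=25) is mapped through 7·x+16 mod 26 — an affine cipher.
Reversing it on xqfpsc: x(23)→15·(23−16)≡1=b; q(16)→15·(16−16)≡0=a; f(5)→15·(5−16)≡17=r; p(15)→15·(15−16)≡11=l; s(18)→15·(18−16)≡4=e; c(2)→15·(2−16)≡24=y (all mod 26).

barley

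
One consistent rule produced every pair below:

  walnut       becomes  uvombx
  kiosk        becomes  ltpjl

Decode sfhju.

tiger

Two steps: reverse the string, then apply a Caesar shift of +1.
Undoing it on sfhju: shift back: s−1=r, f−1=e, h−1=g, j−1=i, u−1=t → regit; then reverse → tiger.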